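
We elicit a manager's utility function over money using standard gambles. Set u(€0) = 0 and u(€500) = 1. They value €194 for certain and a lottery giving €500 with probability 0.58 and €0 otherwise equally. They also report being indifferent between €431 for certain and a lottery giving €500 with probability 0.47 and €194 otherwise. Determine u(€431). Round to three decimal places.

0.777

First, u(€194) = 0.58·u(€500) + 0.42·u(€0) = 0.58.
Chaining: u(€431) = 0.47·1.00 + 0.53·0.58 = 0.7774.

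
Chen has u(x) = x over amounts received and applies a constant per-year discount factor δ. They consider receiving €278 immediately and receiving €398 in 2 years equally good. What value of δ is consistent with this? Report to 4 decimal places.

δ ≈ 0.8358

Equating discounted utilities: u(278) = δ^2·u(398) ⇒ δ^2 = u(278)/u(398).
With u(x) = x: δ^2 = 278/398 = 0.69849.
So δ = 0.69849^(1/2) ≈ 0.8358.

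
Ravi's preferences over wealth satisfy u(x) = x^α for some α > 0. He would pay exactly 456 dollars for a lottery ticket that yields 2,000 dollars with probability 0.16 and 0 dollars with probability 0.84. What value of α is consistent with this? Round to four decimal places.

α ≈ 1.2396

Since u(0) = 0, the lottery's EU is 0.16·2000^α.
Setting u(456) equal to that: 456^α = 0.16·2000^α ⇒ (456/2000)^α = 0.16.
α = ln(0.16) / ln(456/2000) = -1.8325815/-1.4784097 ≈ 1.2396.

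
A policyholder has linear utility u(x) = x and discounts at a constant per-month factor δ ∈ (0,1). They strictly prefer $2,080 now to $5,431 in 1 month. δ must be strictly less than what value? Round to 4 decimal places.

Comparing present values: 2080 > δ·5431.
Dividing through by 5431 gives δ < 0.38299.

δ < 0.3830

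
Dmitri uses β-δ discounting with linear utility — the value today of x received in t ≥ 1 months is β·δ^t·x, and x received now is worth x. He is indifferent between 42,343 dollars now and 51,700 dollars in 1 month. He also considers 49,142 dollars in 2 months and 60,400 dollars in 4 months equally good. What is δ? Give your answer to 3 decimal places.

The second indifference involves only future payoffs, so β cancels: β·δ^2·49142 = β·δ^4·60400, giving δ^2 = 49142/60400 = 0.81361, so δ = 0.90200.

δ ≈ 0.902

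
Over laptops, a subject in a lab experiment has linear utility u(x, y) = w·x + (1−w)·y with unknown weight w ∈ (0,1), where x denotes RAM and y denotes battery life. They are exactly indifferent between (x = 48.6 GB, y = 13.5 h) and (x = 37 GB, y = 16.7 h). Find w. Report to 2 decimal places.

Indifference: w·48.6 + (1−w)·13.5 = w·37 + (1−w)·16.7.
Collecting terms: w·11.6 = (1−w)·3.2.
Hence w = 3.2/(11.6+3.2) = 3.2/14.8 = 0.22.

w = 0.22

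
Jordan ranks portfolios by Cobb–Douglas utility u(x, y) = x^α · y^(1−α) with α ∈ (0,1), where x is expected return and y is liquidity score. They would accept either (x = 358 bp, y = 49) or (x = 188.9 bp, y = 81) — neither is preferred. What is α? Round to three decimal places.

α ≈ 0.440

The Cobb–Douglas utilities coincide, so 358^α·49^(1−α) = 188.9^α·81^(1−α).
(358/188.9)^α = (81/49)^(1−α); take logs: α·ln(358/188.9) = (1−α)·ln(81/49), i.e. α·0.639315 = (1−α)·0.502629.
So α/(1−α) = (0.502629)/(0.639315) = 0.786199, and α = 0.786199/1.786199 ≈ 0.440.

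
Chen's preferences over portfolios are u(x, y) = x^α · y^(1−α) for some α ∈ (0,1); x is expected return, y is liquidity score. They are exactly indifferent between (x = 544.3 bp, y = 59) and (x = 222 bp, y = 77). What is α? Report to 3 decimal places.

α ≈ 0.229

Set the two utilities equal: 544.3^α·59^(1−α) = 222^α·77^(1−α).
Taking logs: α·ln 544.3 + (1−α)·ln 59 = α·ln 222 + (1−α)·ln 77, i.e. α·0.896823 = (1−α)·0.266268.
With A = 0.896823 and B = 0.266268: α·A = (1−α)·B, so α = B/(A+B) = 0.266268/1.163091 ≈ 0.229.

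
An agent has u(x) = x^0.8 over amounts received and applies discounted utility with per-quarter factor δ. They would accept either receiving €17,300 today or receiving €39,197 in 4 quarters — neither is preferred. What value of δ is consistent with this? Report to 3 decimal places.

Indifference means u(17300) = δ^4 · u(39197), so δ^4 = u(17300)/u(39197).
With u(x) = x^0.8: δ^4 = 17300^0.8/39197^0.8 = (17300/39197)^0.8 = 0.51980.
Taking the 4th root: δ = 0.51980^(1/4) ≈ 0.849.

δ ≈ 0.849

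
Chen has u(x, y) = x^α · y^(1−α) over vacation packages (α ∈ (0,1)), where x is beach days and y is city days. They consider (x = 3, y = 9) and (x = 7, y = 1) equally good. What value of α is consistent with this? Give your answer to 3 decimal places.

α ≈ 0.722

Indifference: 3^α · 9^(1−α) = 7^α · 1^(1−α).
(3/7)^α = (1/9)^(1−α); take logs: α·ln(3/7) = (1−α)·ln(1/9), i.e. α·-0.847298 = (1−α)·-2.197225.
With A = -0.847298 and B = -2.197225: α·A = (1−α)·B, so α = B/(A+B) = -2.197225/-3.044523 ≈ 0.722.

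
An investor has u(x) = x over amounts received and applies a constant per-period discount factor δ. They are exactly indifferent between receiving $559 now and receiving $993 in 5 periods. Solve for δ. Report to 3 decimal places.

δ ≈ 0.891

Equating discounted utilities: u(559) = δ^5·u(993) ⇒ δ^5 = u(559)/u(993).
With u(x) = x: δ^5 = 559/993 = 0.56294.
Hence δ = (0.56294)^(1/5) = 0.89144.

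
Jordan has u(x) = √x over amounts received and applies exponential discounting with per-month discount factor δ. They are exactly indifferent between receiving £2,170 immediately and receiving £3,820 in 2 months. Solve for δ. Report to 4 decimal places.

δ ≈ 0.8682

Equating discounted utilities: u(2170) = δ^2·u(3820) ⇒ δ^2 = u(2170)/u(3820).
With u(x) = √x: δ^2 = √2170/√3820 = √(2170/3820) = 0.75370.
Hence δ = (0.75370)^(1/2) = 0.868159.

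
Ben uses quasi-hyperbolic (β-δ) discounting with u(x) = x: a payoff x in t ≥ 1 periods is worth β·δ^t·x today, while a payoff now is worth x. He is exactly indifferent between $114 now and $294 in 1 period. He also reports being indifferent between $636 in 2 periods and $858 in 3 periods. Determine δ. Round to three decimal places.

The second indifference involves only future payoffs, so β cancels: β·δ^2·636 = β·δ^3·858, giving δ = 636/858 = 0.74126.

δ ≈ 0.741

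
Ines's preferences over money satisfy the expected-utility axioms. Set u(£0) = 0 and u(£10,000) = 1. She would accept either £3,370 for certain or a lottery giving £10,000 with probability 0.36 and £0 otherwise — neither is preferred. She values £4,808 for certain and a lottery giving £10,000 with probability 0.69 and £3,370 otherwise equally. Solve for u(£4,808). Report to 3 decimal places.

0.802

First, u(£3,370) = 0.36·u(£10,000) + 0.64·u(£0) = 0.36.
The second indifference gives u(£4,808) = 0.69·u(£10,000) + 0.31·u(£3,370) = 0.69·1.00 + 0.31·0.36 = 0.8016.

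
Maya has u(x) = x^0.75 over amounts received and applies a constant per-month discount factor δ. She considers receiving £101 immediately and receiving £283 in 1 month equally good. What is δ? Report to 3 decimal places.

Equating discounted utilities: u(101) = δ·u(283) ⇒ δ = u(101)/u(283).
With u(x) = x^0.75: δ = 101^0.75/283^0.75 = (101/283)^0.75 = 0.46174.

δ ≈ 0.462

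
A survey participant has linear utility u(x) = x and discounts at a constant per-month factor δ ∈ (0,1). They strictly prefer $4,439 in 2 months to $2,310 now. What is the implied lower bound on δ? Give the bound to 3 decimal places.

δ > 0.721

Under u(x) = x this choice says 2310 < δ^2·4439.
Dividing by 4439: δ^2 > 0.52039. Both sides are positive, so the square root keeps the direction.
δ > 0.52039^(1/2) = 0.721.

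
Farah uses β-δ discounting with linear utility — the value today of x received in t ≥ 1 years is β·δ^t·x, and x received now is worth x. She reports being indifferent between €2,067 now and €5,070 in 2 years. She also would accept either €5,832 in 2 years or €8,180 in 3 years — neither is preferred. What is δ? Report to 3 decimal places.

The second indifference involves only future payoffs, so β cancels: β·δ^2·5832 = β·δ^3·8180, giving δ = 5832/8180 = 0.71296.

δ ≈ 0.713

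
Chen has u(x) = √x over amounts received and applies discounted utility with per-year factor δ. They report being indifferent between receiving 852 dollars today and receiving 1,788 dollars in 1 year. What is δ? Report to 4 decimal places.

The payoff in 1 year is discounted by δ, so u(852) = δ·u(1788) and δ = u(852)/u(1788).
Since u(x) = √x, δ = √(852/1788) = 0.69030.

δ ≈ 0.6903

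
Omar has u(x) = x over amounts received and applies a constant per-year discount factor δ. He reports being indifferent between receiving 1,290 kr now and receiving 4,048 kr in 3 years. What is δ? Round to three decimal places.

The payoff in 3 years is discounted by δ^3, so u(1290) = δ^3·u(4048) and δ^3 = u(1290)/u(4048).
With u(x) = x: δ^3 = 1290/4048 = 0.31868.
Taking the cube root: δ = 0.31868^(1/3) ≈ 0.683.

δ ≈ 0.683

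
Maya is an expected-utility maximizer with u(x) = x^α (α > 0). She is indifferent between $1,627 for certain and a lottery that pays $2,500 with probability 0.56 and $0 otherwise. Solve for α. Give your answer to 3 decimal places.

EU(lottery) = 0.56·2500^α + 0.44·0 = 0.56·2500^α.
Setting u(1627) equal to that: 1627^α = 0.56·2500^α ⇒ (1627/2500)^α = 0.56.
Take logs: α = ln 0.56 / ln(1627/2500) ≈ 1.34982.

α ≈ 1.350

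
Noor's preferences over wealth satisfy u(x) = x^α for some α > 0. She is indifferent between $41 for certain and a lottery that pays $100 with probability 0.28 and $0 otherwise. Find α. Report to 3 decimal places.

α ≈ 1.428

Since u(0) = 0, the lottery's EU is 0.28·100^α.
Indifference: 41^α = 0.28·100^α, so (41/100)^α = 0.28.
Take logs: α = ln 0.28 / ln(41/100) ≈ 1.42773.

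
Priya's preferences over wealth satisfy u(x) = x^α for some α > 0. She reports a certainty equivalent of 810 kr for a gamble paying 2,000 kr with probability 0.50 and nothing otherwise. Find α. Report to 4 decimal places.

EU(lottery) = 0.50·2000^α + 0.50·0 = 0.50·2000^α.
Indifference: 810^α = 0.50·2000^α, so (810/2000)^α = 0.50.
α = ln(0.50) / ln(810/2000) = -0.6931472/-0.9038682 ≈ 0.7669.

α ≈ 0.7669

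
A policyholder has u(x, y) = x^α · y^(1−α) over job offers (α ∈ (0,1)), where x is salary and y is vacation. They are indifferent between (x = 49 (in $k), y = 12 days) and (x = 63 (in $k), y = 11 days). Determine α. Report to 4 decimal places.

Indifference: 49^α · 12^(1−α) = 63^α · 11^(1−α).
(49/63)^α = (11/12)^(1−α); take logs: α·ln(49/63) = (1−α)·ln(11/12), i.e. α·-0.2513144 = (1−α)·-0.0870114.
With A = -0.2513144 and B = -0.0870114: α·A = (1−α)·B, so α = B/(A+B) = -0.0870114/-0.3383258 ≈ 0.2572.

α ≈ 0.2572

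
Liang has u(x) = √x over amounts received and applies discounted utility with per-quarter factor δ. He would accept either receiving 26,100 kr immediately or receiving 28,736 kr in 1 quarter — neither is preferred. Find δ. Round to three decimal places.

δ ≈ 0.953

The payoff in 1 quarter is discounted by δ, so u(26100) = δ·u(28736) and δ = u(26100)/u(28736).
With u(x) = √x: δ = √26100/√28736 = √(26100/28736) = 0.95303.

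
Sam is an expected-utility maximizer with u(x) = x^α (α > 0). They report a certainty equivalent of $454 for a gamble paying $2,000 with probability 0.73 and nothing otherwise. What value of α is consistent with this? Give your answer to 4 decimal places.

α ≈ 0.2122

EU(lottery) = 0.73·2000^α + 0.27·0 = 0.73·2000^α.
Indifference: 454^α = 0.73·2000^α, so (454/2000)^α = 0.73.
α = ln(0.73) / ln(454/2000) = -0.3147107/-1.4828053 ≈ 0.2122.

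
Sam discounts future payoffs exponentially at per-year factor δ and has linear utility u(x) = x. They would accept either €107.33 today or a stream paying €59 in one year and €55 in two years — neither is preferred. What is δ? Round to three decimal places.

Equating present values: 107.33 = 59δ + 55δ².
So 55δ² + 59δ − 107.33 = 0.
By the quadratic formula (taking the positive root), δ = (−59 + √27093.60) / 110 ≈ 0.960.

δ ≈ 0.960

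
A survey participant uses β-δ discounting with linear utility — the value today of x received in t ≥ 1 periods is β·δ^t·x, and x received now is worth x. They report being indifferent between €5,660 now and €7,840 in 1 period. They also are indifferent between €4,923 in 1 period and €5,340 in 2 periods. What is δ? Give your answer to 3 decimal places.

δ ≈ 0.922

The second indifference involves only future payoffs, so β cancels: β·δ^1·4923 = β·δ^2·5340, giving δ = 4923/5340 = 0.92191.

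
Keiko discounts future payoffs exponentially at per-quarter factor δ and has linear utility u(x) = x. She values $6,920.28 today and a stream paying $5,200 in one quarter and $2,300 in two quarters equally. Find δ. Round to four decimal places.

δ ≈ 0.9400

The stream is worth 5200δ + 2300δ² today, so 5200δ + 2300δ² = 6920.28.
So 2300δ² + 5200δ − 6920.28 = 0.
By the quadratic formula (taking the positive root), δ = (−5200 + √90706576.00) / 4600 ≈ 0.9400.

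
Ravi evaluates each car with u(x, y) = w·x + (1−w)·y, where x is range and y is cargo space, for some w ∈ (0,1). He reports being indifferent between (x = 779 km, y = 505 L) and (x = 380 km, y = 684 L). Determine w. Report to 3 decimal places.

Equating utilities: w·779 + (1−w)·505 = w·380 + (1−w)·684.
Rearranging, 399·w − 179·(1−w) = 0.
Hence w = 179/(399+179) = 179/578 = 0.310.

w = 0.310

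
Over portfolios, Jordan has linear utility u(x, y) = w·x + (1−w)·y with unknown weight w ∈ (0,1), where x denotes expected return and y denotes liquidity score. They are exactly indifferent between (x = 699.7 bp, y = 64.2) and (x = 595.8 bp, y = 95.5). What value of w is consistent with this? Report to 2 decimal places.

Indifference: w·699.7 + (1−w)·64.2 = w·595.8 + (1−w)·95.5.
w·(699.7−595.8) = (1−w)·(95.5−64.2), i.e. w·103.9 = (1−w)·31.3.
Hence w = 31.3/(103.9+31.3) = 31.3/135.2 = 0.23.

w = 0.23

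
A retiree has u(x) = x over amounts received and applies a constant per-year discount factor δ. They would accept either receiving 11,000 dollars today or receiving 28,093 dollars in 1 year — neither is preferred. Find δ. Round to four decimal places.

δ ≈ 0.3916

Indifference means u(11000) = δ · u(28093), so δ = u(11000)/u(28093).
With u(x) = x: δ = 11000/28093 = 0.39156.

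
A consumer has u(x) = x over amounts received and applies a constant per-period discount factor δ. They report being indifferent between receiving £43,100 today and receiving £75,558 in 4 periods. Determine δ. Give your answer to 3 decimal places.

Equating discounted utilities: u(43100) = δ^4·u(75558) ⇒ δ^4 = u(43100)/u(75558).
With u(x) = x: δ^4 = 43100/75558 = 0.57042.
Hence δ = (0.57042)^(1/4) = 0.86906.

δ ≈ 0.869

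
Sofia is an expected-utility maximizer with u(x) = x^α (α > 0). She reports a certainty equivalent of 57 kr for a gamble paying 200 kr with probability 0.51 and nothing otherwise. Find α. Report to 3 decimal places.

The lottery's expected utility is 0.51·u(200) + 0.49·u(0) = 0.51·200^α (since u(0) = 0 for α > 0).
Indifference: 57^α = 0.51·200^α, so (57/200)^α = 0.51.
α = ln(0.51) / ln(57/200) = -0.673345/-1.255266 ≈ 0.536.

α ≈ 0.536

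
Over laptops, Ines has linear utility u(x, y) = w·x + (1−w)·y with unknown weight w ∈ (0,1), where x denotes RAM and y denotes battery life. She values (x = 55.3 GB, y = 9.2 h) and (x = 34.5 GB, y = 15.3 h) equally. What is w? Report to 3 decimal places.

u(55.3,9.2) = u(34.5,15.3) means w·55.3 + (1−w)·9.2 = w·34.5 + (1−w)·15.3.
w·(55.3−34.5) = (1−w)·(15.3−9.2), i.e. w·20.8 = (1−w)·6.1.
So w/(1−w) = 6.1/20.8 = 0.2933, giving w = 6.1/(20.8+6.1) = 0.227.

w = 0.227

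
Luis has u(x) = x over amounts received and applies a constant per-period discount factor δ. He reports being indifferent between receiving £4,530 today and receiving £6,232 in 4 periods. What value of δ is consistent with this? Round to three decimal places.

δ ≈ 0.923

Indifference means u(4530) = δ^4 · u(6232), so δ^4 = u(4530)/u(6232).
With u(x) = x: δ^4 = 4530/6232 = 0.72689.
Taking the 4th root: δ = 0.72689^(1/4) ≈ 0.923.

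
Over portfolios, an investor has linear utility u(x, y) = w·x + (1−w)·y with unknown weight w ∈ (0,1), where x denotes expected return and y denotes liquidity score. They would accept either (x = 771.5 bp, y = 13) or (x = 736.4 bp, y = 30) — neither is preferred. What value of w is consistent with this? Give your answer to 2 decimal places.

Equating utilities: w·771.5 + (1−w)·13 = w·736.4 + (1−w)·30.
w·(771.5−736.4) = (1−w)·(30−13), i.e. w·35.1 = (1−w)·17.
So w/(1−w) = 17/35.1 = 0.4843, giving w = 17/(35.1+17) = 0.33.

w = 0.33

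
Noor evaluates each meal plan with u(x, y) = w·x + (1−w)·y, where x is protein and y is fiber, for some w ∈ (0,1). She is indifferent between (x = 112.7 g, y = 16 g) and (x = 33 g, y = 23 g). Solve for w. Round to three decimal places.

w = 0.081

u(112.7,16) = u(33,23) means w·112.7 + (1−w)·16 = w·33 + (1−w)·23.
Rearranging, 79.7·w − 7·(1−w) = 0.
The marginal rate of substitution is 7/79.7, so w = 7/(79.7+7) = 0.081.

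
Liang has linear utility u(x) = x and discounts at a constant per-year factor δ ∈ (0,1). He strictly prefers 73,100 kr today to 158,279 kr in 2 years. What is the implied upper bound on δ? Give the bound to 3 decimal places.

δ < 0.680

Comparing present values: 73100 > δ^2·158279.
Hence δ^2 < 73100/158279 = 0.46184, and x ↦ x^(1/2) is increasing on (0,∞).
δ < 0.46184^(1/2) = 0.680.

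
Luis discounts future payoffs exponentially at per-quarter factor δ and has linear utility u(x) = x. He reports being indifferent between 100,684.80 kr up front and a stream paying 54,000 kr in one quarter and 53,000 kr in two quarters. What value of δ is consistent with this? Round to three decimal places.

δ ≈ 0.960

The stream is worth 54000δ + 53000δ² today, so 54000δ + 53000δ² = 100684.80.
So 53000δ² + 54000δ − 100684.80 = 0.
The positive root is δ = [−54000 + √(54000² + 4·53000·100684.80)] / (2·53000) = (−54000 + 155760.000)/106000 ≈ 0.960.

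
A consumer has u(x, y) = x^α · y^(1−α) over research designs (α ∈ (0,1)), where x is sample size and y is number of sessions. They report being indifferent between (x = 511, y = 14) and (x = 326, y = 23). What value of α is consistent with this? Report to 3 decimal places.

Set the two utilities equal: 511^α·14^(1−α) = 326^α·23^(1−α).
(511/326)^α = (23/14)^(1−α); take logs: α·ln(511/326) = (1−α)·ln(23/14), i.e. α·0.449472 = (1−α)·0.496437.
Thus α·(0.945909) = 0.496437, so α = 0.496437/0.945909 ≈ 0.525.

α ≈ 0.525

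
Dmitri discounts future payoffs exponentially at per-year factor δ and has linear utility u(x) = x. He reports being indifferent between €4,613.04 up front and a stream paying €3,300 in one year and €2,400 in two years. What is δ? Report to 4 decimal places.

The stream is worth 3300δ + 2400δ² today, so 3300δ + 2400δ² = 4613.04.
That is, 2400δ² + 3300δ − 4613.04 = 0, a quadratic in δ.
δ = (−3300 + √(3300² + 4·2400·4613.04)) / (2·2400) = (−3300 + √55175184.00) / 4800 ≈ 0.8600.

δ ≈ 0.8600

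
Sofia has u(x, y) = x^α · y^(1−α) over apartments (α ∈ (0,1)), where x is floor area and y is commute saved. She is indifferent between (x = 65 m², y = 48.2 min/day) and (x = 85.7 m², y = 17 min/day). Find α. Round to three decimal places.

α ≈ 0.790

Set the two utilities equal: 65^α·48.2^(1−α) = 85.7^α·17^(1−α).
Taking logs: α·ln 65 + (1−α)·ln 48.2 = α·ln 85.7 + (1−α)·ln 17, i.e. α·-0.276466 = (1−α)·-1.042146.
Thus α·(-1.318612) = -1.042146, so α = -1.042146/-1.318612 ≈ 0.790.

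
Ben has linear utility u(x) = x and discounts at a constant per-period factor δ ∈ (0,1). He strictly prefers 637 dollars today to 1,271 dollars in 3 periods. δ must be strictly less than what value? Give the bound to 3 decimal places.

δ < 0.794

The preference means 637 > δ^3·1271.
So δ^3 < 637/1271 = 0.50118; taking the cube root of both positive sides preserves the inequality.
δ < 0.50118^(1/3) = 0.794.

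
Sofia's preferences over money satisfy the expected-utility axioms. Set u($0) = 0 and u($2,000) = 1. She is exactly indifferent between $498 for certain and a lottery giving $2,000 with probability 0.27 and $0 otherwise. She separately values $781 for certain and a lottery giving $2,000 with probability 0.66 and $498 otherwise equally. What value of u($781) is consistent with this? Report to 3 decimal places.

First, u($498) = 0.27·u($2,000) + 0.73·u($0) = 0.27.
The second indifference gives u($781) = 0.66·u($2,000) + 0.34·u($498) = 0.66·1.00 + 0.34·0.27 = 0.7518.

0.752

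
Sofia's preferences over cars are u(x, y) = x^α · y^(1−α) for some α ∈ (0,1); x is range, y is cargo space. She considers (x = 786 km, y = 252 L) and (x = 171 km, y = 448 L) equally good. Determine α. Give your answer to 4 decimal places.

The Cobb–Douglas utilities coincide, so 786^α·252^(1−α) = 171^α·448^(1−α).
Rearrange to (786/171)^α = (448/252)^(1−α) and take logs: α·1.5252932 = (1−α)·0.5753641.
Thus α·(2.1006573) = 0.5753641, so α = 0.5753641/2.1006573 ≈ 0.2739.

α ≈ 0.2739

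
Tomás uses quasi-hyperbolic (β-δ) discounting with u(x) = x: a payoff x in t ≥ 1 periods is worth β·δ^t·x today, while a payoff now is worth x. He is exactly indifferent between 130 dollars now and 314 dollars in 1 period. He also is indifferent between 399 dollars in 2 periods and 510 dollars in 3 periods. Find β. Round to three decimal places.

From the later pair, β·δ^2·399 = β·δ^3·510; dividing through, δ = 399/510 = 0.78235.
Now use the now-vs-future pair: 130 = β·δ·314 gives β = 130/(0.78235·314) ≈ 0.529.

β ≈ 0.529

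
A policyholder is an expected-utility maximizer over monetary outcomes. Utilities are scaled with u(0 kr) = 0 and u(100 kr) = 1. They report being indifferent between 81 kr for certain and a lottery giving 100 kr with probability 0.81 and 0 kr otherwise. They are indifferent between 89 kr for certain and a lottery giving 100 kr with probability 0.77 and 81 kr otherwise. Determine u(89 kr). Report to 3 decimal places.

From the first indifference, u(81 kr) = 0.81·u(100 kr) + 0.19·u(0 kr) = 0.81·1 + 0.19·0 = 0.81.
Then u(89 kr) = 0.77·u(100 kr) + 0.23·u(81 kr) = 0.77·1.00 + 0.23·0.81 = 0.9563.

0.956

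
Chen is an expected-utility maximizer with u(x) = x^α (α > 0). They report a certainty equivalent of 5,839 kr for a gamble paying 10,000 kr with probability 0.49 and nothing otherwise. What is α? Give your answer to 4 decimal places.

α ≈ 1.3259

Since u(0) = 0, the lottery's EU is 0.49·10000^α.
Setting u(5839) equal to that: 5839^α = 0.49·10000^α ⇒ (5839/10000)^α = 0.49.
α = ln(0.49) / ln(5839/10000) = -0.7133499/-0.5380255 ≈ 1.3259.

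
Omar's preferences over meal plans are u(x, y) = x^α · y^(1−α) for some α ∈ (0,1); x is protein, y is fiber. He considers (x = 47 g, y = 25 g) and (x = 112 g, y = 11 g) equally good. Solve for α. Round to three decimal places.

Set the two utilities equal: 47^α·25^(1−α) = 112^α·11^(1−α).
Taking logs: α·ln 47 + (1−α)·ln 25 = α·ln 112 + (1−α)·ln 11, i.e. α·-0.868351 = (1−α)·-0.820981.
Thus α·(-1.689332) = -0.820981, so α = -0.820981/-1.689332 ≈ 0.486.

α ≈ 0.486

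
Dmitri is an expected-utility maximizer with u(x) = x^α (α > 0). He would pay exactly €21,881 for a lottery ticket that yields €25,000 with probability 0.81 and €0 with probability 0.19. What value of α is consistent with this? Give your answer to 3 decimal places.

α ≈ 1.581

The lottery's expected utility is 0.81·u(25000) + 0.19·u(0) = 0.81·25000^α (since u(0) = 0 for α > 0).
Equating: 21881^α = 0.81·25000^α, i.e. 0.8752^α = 0.81.
α = ln(0.81) / ln(21881/25000) = -0.210721/-0.133257 ≈ 1.581.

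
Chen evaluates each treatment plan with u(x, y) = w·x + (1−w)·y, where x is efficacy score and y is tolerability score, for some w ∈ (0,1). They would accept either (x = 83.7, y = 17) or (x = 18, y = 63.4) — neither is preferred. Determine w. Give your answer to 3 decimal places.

w = 0.414

Equating utilities: w·83.7 + (1−w)·17 = w·18 + (1−w)·63.4.
Rearranging, 65.7·w − 46.4·(1−w) = 0.
The marginal rate of substitution is 46.4/65.7, so w = 46.4/(65.7+46.4) = 0.414.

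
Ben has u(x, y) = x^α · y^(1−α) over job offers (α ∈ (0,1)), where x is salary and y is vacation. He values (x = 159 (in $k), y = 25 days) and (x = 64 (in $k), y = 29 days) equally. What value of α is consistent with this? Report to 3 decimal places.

Indifference: 159^α · 25^(1−α) = 64^α · 29^(1−α).
(159/64)^α = (29/25)^(1−α); take logs: α·ln(159/64) = (1−α)·ln(29/25), i.e. α·0.910021 = (1−α)·0.148420.
With A = 0.910021 and B = 0.148420: α·A = (1−α)·B, so α = B/(A+B) = 0.148420/1.058441 ≈ 0.140.

α ≈ 0.140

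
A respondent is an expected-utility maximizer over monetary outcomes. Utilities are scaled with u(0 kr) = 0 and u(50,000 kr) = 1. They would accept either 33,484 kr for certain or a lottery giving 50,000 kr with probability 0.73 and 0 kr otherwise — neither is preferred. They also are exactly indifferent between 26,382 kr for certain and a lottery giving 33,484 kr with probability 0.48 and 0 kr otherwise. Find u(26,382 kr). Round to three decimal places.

The first gamble pins u(33,484 kr): it must equal 0.73·1 + 0.27·0 = 0.73.
The second indifference gives u(26,382 kr) = 0.48·u(33,484 kr) + 0.52·u(0 kr) = 0.48·0.73 + 0.52·0.00 = 0.3504.

0.350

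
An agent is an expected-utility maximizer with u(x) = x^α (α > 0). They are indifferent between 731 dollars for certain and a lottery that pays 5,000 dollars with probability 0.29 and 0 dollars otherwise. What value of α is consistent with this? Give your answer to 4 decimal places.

Since u(0) = 0, the lottery's EU is 0.29·5000^α.
Setting u(731) equal to that: 731^α = 0.29·5000^α ⇒ (731/5000)^α = 0.29.
Take logs: α = ln 0.29 / ln(731/5000) ≈ 0.643794.

α ≈ 0.6438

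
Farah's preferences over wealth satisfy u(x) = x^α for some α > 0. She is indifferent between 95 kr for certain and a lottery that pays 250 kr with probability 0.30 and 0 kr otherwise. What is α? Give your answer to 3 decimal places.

EU(lottery) = 0.30·250^α + 0.70·0 = 0.30·250^α.
Indifference: 95^α = 0.30·250^α, so (95/250)^α = 0.30.
α = ln(0.30) / ln(95/250) = -1.203973/-0.967584 ≈ 1.244.

α ≈ 1.244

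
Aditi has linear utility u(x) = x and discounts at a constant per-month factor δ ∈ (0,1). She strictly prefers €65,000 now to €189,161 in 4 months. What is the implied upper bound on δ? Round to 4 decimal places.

δ < 0.7656

The preference means 65000 > δ^4·189161.
So δ^4 < 65000/189161 = 0.34362; taking the 4th root of both positive sides preserves the inequality.
δ < 0.34362^(1/4) = 0.7656.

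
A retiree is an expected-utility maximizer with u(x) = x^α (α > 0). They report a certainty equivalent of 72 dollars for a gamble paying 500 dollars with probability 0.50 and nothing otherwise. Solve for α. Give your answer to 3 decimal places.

α ≈ 0.358

Since u(0) = 0, the lottery's EU is 0.50·500^α.
Indifference: 72^α = 0.50·500^α, so (72/500)^α = 0.50.
α = ln(0.50) / ln(72/500) = -0.693147/-1.937942 ≈ 0.358.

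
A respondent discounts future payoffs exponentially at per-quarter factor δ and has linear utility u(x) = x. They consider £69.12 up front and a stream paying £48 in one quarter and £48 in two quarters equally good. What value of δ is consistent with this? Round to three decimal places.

Equating present values: 69.12 = 48δ + 48δ².
Rearranged: 48δ² + 48δ − 69.12 = 0.
δ = (−48 + √(48² + 4·48·69.12)) / (2·48) = (−48 + √15575.04) / 96 ≈ 0.800.

δ ≈ 0.800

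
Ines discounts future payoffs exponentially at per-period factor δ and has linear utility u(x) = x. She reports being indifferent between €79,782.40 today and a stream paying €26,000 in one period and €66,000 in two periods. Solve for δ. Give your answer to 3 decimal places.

Equating present values: 79782.40 = 26000δ + 66000δ².
Rearranged: 66000δ² + 26000δ − 79782.40 = 0.
By the quadratic formula (taking the positive root), δ = (−26000 + √21738553600.00) / 132000 ≈ 0.920.

δ ≈ 0.920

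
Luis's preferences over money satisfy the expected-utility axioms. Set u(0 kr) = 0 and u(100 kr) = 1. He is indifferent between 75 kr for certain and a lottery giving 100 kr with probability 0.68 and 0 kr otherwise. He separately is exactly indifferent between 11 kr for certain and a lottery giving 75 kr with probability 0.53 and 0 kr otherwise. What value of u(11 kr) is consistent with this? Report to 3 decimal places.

First, u(75 kr) = 0.68·u(100 kr) + 0.32·u(0 kr) = 0.68.
The second indifference gives u(11 kr) = 0.53·u(75 kr) + 0.47·u(0 kr) = 0.53·0.68 + 0.47·0.00 = 0.3604.

0.360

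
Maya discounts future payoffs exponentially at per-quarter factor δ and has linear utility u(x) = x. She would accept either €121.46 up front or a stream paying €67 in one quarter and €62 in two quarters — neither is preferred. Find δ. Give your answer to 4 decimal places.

δ ≈ 0.9600

Equating present values: 121.46 = 67δ + 62δ².
Rearranged: 62δ² + 67δ − 121.46 = 0.
By the quadratic formula (taking the positive root), δ = (−67 + √34611.08) / 124 ≈ 0.9600.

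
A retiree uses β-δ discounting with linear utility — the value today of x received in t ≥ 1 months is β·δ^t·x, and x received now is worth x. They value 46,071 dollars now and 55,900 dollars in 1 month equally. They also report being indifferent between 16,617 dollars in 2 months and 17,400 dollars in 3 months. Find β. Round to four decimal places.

β ≈ 0.8630

The second indifference involves only future payoffs, so β cancels: β·δ^2·16617 = β·δ^3·17400, giving δ = 16617/17400 = 0.95500.
Now use the now-vs-future pair: 46071 = β·δ·55900 gives β = 46071/(0.95500·55900) ≈ 0.8630.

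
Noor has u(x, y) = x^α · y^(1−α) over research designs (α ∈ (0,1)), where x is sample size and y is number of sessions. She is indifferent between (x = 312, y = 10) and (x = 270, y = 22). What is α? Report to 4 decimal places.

α ≈ 0.8450

Indifference: 312^α · 10^(1−α) = 270^α · 22^(1−α).
Taking logs: α·ln 312 + (1−α)·ln 10 = α·ln 270 + (1−α)·ln 22, i.e. α·0.1445812 = (1−α)·0.7884574.
With A = 0.1445812 and B = 0.7884574: α·A = (1−α)·B, so α = B/(A+B) = 0.7884574/0.9330386 ≈ 0.8450.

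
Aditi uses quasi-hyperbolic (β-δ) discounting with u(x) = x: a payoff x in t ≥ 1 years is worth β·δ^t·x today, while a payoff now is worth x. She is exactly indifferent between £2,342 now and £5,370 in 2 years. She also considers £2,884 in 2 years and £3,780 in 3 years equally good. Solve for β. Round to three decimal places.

Both payoffs in the second observation are in the future, so β drops out: δ^2·2884 = δ^3·3780 ⇒ δ = 2884/3780 = 0.76296.
Substituting δ into 2342 = β·δ^2·5370: β = 2342/(3125.944) ≈ 0.749.

β ≈ 0.749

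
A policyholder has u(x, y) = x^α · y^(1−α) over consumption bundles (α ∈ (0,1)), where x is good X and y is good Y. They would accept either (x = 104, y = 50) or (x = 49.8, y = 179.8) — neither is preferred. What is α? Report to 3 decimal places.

α ≈ 0.635

Indifference: 104^α · 50^(1−α) = 49.8^α · 179.8^(1−α).
Rearrange to (104/49.8)^α = (179.8/50)^(1−α) and take logs: α·0.736376 = (1−α)·1.279822.
Thus α·(2.016198) = 1.279822, so α = 1.279822/2.016198 ≈ 0.635.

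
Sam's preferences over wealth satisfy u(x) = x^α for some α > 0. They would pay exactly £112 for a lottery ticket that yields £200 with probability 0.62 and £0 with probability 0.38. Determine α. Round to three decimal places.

Since u(0) = 0, the lottery's EU is 0.62·200^α.
Equating: 112^α = 0.62·200^α, i.e. 0.5600^α = 0.62.
α = ln(0.62) / ln(112/200) = -0.478036/-0.579818 ≈ 0.824.

α ≈ 0.824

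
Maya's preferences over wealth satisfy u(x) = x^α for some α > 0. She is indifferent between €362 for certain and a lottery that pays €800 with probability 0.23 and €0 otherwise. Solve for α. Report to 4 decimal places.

The lottery's expected utility is 0.23·u(800) + 0.77·u(0) = 0.23·800^α (since u(0) = 0 for α > 0).
Equating: 362^α = 0.23·800^α, i.e. 0.4525^α = 0.23.
Take logs: α = ln 0.23 / ln(362/800) ≈ 1.853387.

α ≈ 1.8534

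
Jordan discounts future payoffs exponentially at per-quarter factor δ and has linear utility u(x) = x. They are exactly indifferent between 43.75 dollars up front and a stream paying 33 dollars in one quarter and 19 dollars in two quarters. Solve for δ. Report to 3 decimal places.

Equating present values: 43.75 = 33δ + 19δ².
Rearranged: 19δ² + 33δ − 43.75 = 0.
The positive root is δ = [−33 + √(33² + 4·19·43.75)] / (2·19) = (−33 + 66.438)/38 ≈ 0.880.

δ ≈ 0.880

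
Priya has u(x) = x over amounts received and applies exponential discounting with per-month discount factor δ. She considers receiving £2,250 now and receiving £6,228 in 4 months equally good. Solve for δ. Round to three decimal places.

Indifference means u(2250) = δ^4 · u(6228), so δ^4 = u(2250)/u(6228).
With u(x) = x: δ^4 = 2250/6228 = 0.36127.
Hence δ = (0.36127)^(1/4) = 0.77528.

δ ≈ 0.775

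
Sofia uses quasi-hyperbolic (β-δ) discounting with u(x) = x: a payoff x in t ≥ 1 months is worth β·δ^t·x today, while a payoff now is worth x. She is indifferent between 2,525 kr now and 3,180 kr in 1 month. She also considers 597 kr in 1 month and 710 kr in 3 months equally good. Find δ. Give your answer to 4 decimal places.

The second indifference involves only future payoffs, so β cancels: β·δ^1·597 = β·δ^3·710, giving δ^2 = 597/710 = 0.84085, so δ = 0.91698.

δ ≈ 0.9170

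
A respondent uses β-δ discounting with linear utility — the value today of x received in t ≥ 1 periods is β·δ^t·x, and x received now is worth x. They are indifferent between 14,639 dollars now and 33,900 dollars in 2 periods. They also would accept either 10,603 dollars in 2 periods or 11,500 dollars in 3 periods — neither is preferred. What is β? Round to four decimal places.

Both payoffs in the second observation are in the future, so β drops out: δ^2·10603 = δ^3·11500 ⇒ δ = 10603/11500 = 0.92200.
Now use the now-vs-future pair: 14639 = β·δ^2·33900 gives β = 14639/(0.85008·33900) ≈ 0.5080.

β ≈ 0.5080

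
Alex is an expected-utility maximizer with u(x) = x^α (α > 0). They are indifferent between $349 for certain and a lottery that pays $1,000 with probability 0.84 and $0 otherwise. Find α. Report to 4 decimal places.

α ≈ 0.1656

The lottery's expected utility is 0.84·u(1000) + 0.16·u(0) = 0.84·1000^α (since u(0) = 0 for α > 0).
Setting u(349) equal to that: 349^α = 0.84·1000^α ⇒ (349/1000)^α = 0.84.
Take logs: α = ln 0.84 / ln(349/1000) ≈ 0.165628.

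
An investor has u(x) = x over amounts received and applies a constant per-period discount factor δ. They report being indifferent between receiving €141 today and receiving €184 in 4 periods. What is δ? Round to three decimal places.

δ ≈ 0.936

The payoff in 4 periods is discounted by δ^4, so u(141) = δ^4·u(184) and δ^4 = u(141)/u(184).
With u(x) = x: δ^4 = 141/184 = 0.76630.
Hence δ = (0.76630)^(1/4) = 0.93562.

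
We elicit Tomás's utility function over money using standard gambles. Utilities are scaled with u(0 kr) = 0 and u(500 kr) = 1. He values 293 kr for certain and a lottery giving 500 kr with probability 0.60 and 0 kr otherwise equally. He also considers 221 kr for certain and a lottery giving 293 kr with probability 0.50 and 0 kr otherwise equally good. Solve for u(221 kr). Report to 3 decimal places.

First, u(293 kr) = 0.60·u(500 kr) + 0.40·u(0 kr) = 0.60.
Chaining: u(221 kr) = 0.50·0.60 + 0.50·0.00 = 0.3000.

0.300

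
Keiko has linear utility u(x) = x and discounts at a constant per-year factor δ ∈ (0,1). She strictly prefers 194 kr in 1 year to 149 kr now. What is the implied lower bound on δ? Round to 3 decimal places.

Comparing present values: 149 < δ·194.
So δ > 149/194 = 0.76804.

δ > 0.768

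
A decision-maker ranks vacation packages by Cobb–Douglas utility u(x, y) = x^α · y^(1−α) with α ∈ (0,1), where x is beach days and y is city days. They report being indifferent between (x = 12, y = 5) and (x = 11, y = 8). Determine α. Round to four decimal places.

α ≈ 0.8438

Indifference: 12^α · 5^(1−α) = 11^α · 8^(1−α).
(12/11)^α = (8/5)^(1−α); take logs: α·ln(12/11) = (1−α)·ln(8/5), i.e. α·0.0870114 = (1−α)·0.4700036.
Thus α·(0.5570150) = 0.4700036, so α = 0.4700036/0.5570150 ≈ 0.8438.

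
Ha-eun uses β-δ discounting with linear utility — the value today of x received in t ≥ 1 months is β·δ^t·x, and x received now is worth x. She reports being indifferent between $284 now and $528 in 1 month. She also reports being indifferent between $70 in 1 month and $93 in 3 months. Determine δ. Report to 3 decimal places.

δ ≈ 0.868

Both payoffs in the second observation are in the future, so β drops out: δ^1·70 = δ^3·93 ⇒ δ^2 = 70/93 = 0.75269, so δ = 0.86758.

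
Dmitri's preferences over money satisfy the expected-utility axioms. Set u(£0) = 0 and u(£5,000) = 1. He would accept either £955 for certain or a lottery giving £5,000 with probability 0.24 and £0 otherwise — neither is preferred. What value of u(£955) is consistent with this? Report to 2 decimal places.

0.24

u(£955) equals the lottery's expected utility: 0.24·1 + 0.76·0 = 0.24.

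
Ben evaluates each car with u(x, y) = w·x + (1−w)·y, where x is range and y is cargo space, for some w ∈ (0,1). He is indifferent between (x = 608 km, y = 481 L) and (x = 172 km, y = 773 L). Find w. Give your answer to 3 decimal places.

Equating utilities: w·608 + (1−w)·481 = w·172 + (1−w)·773.
Collecting terms: w·436 = (1−w)·292.
The marginal rate of substitution is 292/436, so w = 292/(436+292) = 0.401.

w = 0.401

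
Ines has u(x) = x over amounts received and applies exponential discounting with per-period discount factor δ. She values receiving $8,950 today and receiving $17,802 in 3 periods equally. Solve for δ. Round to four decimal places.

Indifference means u(8950) = δ^3 · u(17802), so δ^3 = u(8950)/u(17802).
With u(x) = x: δ^3 = 8950/17802 = 0.50275.
Hence δ = (0.50275)^(1/3) = 0.795154.

δ ≈ 0.7952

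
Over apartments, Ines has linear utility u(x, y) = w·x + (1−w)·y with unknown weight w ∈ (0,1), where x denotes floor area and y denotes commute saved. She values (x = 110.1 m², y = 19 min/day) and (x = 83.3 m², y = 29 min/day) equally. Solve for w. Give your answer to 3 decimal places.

u(110.1,19) = u(83.3,29) means w·110.1 + (1−w)·19 = w·83.3 + (1−w)·29.
Collecting terms: w·26.8 = (1−w)·10.
The marginal rate of substitution is 10/26.8, so w = 10/(26.8+10) = 0.272.

w = 0.272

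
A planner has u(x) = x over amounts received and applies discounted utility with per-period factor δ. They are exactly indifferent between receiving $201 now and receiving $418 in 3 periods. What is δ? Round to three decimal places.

δ ≈ 0.783

Equating discounted utilities: u(201) = δ^3·u(418) ⇒ δ^3 = u(201)/u(418).
With u(x) = x: δ^3 = 201/418 = 0.48086.
So δ = 0.48086^(1/3) ≈ 0.783.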